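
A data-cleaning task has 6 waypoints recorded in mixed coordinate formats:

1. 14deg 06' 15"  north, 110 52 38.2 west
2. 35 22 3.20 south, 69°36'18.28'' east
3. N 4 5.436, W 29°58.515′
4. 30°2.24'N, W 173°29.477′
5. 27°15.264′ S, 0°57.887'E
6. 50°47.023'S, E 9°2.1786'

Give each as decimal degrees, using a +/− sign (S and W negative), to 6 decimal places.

Point 1:
  φ: 6′ + 15″ = 6.25000′; 14 + 6.25000/60 = 14.1041667
  N ⇒ keep positive
  Longitude: 52′ + 38.2″ = 52.63667′; 110 + 52.63667/60 = 110.8772778
  hemisphere W, so the sign is −
Point 2:
  Latitude: 35 + 22/60 + 3.2/3600 = 35.3675556
  hemisphere S, so the sign is −
  Lon: 69 + 36/60 + 18.28/3600 = 69.6050778
  E → positive
Point 3:
  φ: 5.436′ = 0.090600°; total 4.0906000
  N → positive
  Longitude: 29 + 58.515/60 = 29.9752500
  hemisphere W, so the sign is −
Point 4:
  φ: 2.24′ = 0.037333°; total 30.0373333
  N ⇒ keep positive
  λ: 173 + 29.477/60 = 173.4912833
  hemisphere W, so the sign is −
Point 5:
  Lat: 15.264′ = 0.254400°; total 27.2544000
  S ⇒ negate
  Longitude: 57.887′ = 0.964783°; total 0.9647833
  E ⇒ keep positive
Point 6:
  Lat: 50 + 47.023/60 = 50.7837167
  S → negative
  Lon: 2.1786′ = 0.036310°; total 9.0363100
  E → positive

1. 14.104167, -110.877278
2. -35.367556, 69.605078
3. 4.090600, -29.975250
4. 30.037333, -173.491283
5. -27.254400, 0.964783
6. -50.783717, 9.036310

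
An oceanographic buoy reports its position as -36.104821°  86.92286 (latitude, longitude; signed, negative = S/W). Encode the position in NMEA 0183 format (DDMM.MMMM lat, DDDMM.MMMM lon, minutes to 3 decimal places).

3606.289,S / 08655.372,E

Latitude is negative → S; |value| = 36.104821
φ: minutes = (36.104821 − 36) × 60 = 6.28926
Lon: fractional part 0.922860 → 55.37160 minutes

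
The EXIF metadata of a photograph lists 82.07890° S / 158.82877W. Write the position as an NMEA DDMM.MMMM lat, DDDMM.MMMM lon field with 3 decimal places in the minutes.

8204.734,S / 15849.726,W

Latitude: fractional part 0.078900 → 4.73400 minutes
λ: 158° + 0.828770 × 60 = 158° 49.72620′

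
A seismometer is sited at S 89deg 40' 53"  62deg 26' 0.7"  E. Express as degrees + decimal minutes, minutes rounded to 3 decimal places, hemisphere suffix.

89° 40.883′ S, 62° 26.012′ E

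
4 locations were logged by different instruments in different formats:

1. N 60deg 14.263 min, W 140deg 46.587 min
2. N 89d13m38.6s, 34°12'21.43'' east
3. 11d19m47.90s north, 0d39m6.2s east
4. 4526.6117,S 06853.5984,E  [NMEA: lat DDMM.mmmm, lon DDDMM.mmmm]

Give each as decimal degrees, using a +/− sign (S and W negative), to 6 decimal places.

1. 60.237717, -140.776450
2. 89.227389, 34.205953
3. 11.329972, 0.651722
4. -45.443528, 68.893307

Point 1:
  φ: 14.263′ = 0.237717°; total 60.2377167
  N ⇒ keep positive
  Lon: 140 + 46.587/60 = 140.7764500
  hemisphere W, so the sign is −
Point 2:
  Latitude: 13′ + 38.6″ = 13.64333′; 89 + 13.64333/60 = 89.2273889
  N ⇒ keep positive
  Lon: 12′ + 21.43″ = 12.35717′; 34 + 12.35717/60 = 34.2059528
  E → positive
Point 3:
  Latitude: 11 + 19/60 + 47.9/3600 = 11.3299722
  N → positive
  Longitude: 0 + 39/60 + 6.2/3600 = 0.6517222
  E → positive
Point 4:
  φ: degrees = first 2 digits = 45, minutes = 26.6117; 45 + 26.6117/60 = 45.4435283
  hemisphere S, so the sign is −
  Longitude: degrees = first 3 digits = 68, minutes = 53.5984; 68 + 53.5984/60 = 68.8933067
  E ⇒ keep positive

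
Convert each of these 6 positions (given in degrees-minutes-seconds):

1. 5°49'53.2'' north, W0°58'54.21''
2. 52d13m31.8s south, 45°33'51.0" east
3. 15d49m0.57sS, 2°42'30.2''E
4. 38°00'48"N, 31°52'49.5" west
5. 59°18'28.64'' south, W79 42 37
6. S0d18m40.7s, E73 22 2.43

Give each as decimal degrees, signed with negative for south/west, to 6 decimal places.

1. 5.831444, -0.981725
2. -52.225500, 45.564167
3. -15.816825, 2.708389
4. 38.013333, -31.880417
5. -59.307956, -79.710278
6. -0.311306, 73.367342

Point 1:
  φ: 5 + 49/60 + 53.2/3600 = 5.8314444
  N → positive
  Longitude: 0 + 58/60 + 54.21/3600 = 0.9817250
  hemisphere W, so the sign is −
Point 2:
  φ: 52 + 13/60 + 31.8/3600 = 52.2255000
  S → negative
  λ: 45° + 33/60 + 51/3600 = 45 + 0.550000 + 0.014167 = 45.5641667
  E → positive
Point 3:
  φ: 49′ + 0.57″ = 49.00950′; 15 + 49.00950/60 = 15.8168250
  S ⇒ negate
  Lon: 2° + 42/60 + 30.2/3600 = 2 + 0.700000 + 0.008389 = 2.7083889
  E → positive
Point 4:
  Latitude: 38° + 0/60 + 48/3600 = 38 + 0.000000 + 0.013333 = 38.0133333
  N ⇒ keep positive
  Lon: 52′ + 49.5″ = 52.82500′; 31 + 52.82500/60 = 31.8804167
  hemisphere W, so the sign is −
Point 5:
  Lat: 18′ + 28.64″ = 18.47733′; 59 + 18.47733/60 = 59.3079556
  hemisphere S, so the sign is −
  λ: 79 + 42/60 + 37/3600 = 79.7102778
  hemisphere W, so the sign is −
Point 6:
  φ: 0° + 18/60 + 40.7/3600 = 0 + 0.300000 + 0.011306 = 0.3113056
  hemisphere S, so the sign is −
  Lon: 22′ + 2.43″ = 22.04050′; 73 + 22.04050/60 = 73.3673417
  E → positive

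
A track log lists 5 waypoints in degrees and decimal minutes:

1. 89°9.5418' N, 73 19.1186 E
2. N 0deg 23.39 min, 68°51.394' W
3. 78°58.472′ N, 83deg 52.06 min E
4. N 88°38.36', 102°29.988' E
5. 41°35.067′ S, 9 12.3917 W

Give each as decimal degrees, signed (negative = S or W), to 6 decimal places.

1. 89.159030, 73.318643
2. 0.389833, -68.856567
3. 78.974533, 83.867667
4. 88.639333, 102.499800
5. -41.584450, -9.206528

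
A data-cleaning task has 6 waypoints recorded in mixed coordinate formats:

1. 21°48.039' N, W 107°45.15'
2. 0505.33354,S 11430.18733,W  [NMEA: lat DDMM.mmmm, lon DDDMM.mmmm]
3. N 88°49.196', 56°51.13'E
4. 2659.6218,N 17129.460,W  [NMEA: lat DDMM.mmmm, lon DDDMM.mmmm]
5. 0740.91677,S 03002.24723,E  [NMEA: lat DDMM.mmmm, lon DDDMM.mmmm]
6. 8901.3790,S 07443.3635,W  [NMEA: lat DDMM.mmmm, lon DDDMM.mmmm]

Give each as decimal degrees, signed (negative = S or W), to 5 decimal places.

1. 21.80065, -107.75250
2. -5.08889, -114.50312
3. 88.81993, 56.85217
4. 26.99370, -171.49100
5. -7.68195, 30.03745
6. -89.02298, -74.72273

Point 1:
  φ: 21 + 48.039/60 = 21.800650
  N → positive
  Lon: 107 + 45.15/60 = 107.752500
  hemisphere W, so the sign is −
Point 2:
  Latitude: degrees = first 2 digits = 5, minutes = 5.33354; 5 + 5.33354/60 = 5.088892
  S ⇒ negate
  Longitude: split at 3 digits → 114° and 30.18733′; 114 + 30.18733/60 = 114.503122
  W → negative
Point 3:
  φ: 49.196′ = 0.819933°; total 88.819933
  N ⇒ keep positive
  Longitude: 56 + 51.13/60 = 56.852167
  E ⇒ keep positive
Point 4:
  Lat: degrees = first 2 digits = 26, minutes = 59.6218; 26 + 59.6218/60 = 26.993697
  N ⇒ keep positive
  λ: split at 3 digits → 171° and 29.46′; 171 + 29.46/60 = 171.491000
  W ⇒ negate
Point 5:
  Latitude: split at 2 digits → 07° and 40.91677′; 7 + 40.91677/60 = 7.681946
  hemisphere S, so the sign is −
  λ: split at 3 digits → 030° and 2.24723′; 30 + 2.24723/60 = 30.037454
  E → positive
Point 6:
  Latitude: degrees = first 2 digits = 89, minutes = 1.379; 89 + 1.379/60 = 89.022983
  S ⇒ negate
  Lon: split at 3 digits → 074° and 43.3635′; 74 + 43.3635/60 = 74.722725
  hemisphere W, so the sign is −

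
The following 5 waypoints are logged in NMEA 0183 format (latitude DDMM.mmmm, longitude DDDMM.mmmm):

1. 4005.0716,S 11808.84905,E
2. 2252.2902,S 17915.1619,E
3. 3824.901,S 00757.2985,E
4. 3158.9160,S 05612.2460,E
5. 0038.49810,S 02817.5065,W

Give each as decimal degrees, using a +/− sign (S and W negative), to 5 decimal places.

1. -40.08453, 118.14748
2. -22.87150, 179.25270
3. -38.41502, 7.95498
4. -31.98193, 56.20410
5. -0.64164, -28.29178

Point 1:
  Latitude: degrees = first 2 digits = 40, minutes = 5.0716; 40 + 5.0716/60 = 40.084527
  S → negative
  λ: split at 3 digits → 118° and 8.84905′; 118 + 8.84905/60 = 118.147484
  E ⇒ keep positive
Point 2:
  φ: degrees = first 2 digits = 22, minutes = 52.2902; 22 + 52.2902/60 = 22.871503
  S → negative
  Lon: split at 3 digits → 179° and 15.1619′; 179 + 15.1619/60 = 179.252698
  E → positive
Point 3:
  Latitude: split at 2 digits → 38° and 24.901′; 38 + 24.901/60 = 38.415017
  S → negative
  λ: degrees = first 3 digits = 7, minutes = 57.2985; 7 + 57.2985/60 = 7.954975
  E ⇒ keep positive
Point 4:
  φ: split at 2 digits → 31° and 58.916′; 31 + 58.916/60 = 31.981933
  S → negative
  Lon: degrees = first 3 digits = 56, minutes = 12.246; 56 + 12.246/60 = 56.204100
  E → positive
Point 5:
  φ: degrees = first 2 digits = 0, minutes = 38.4981; 0 + 38.4981/60 = 0.641635
  S → negative
  Lon: degrees = first 3 digits = 28, minutes = 17.5065; 28 + 17.5065/60 = 28.291775
  W ⇒ negate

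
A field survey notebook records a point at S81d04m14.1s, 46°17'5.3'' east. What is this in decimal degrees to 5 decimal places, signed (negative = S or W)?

-81.07058, 46.28481

Latitude: 81° + 4/60 + 14.1/3600 = 81 + 0.066667 + 0.003917 = 81.070583
hemisphere S, so the sign is −
Longitude: 17′ + 5.3″ = 17.08833′; 46 + 17.08833/60 = 46.284806
E ⇒ keep positive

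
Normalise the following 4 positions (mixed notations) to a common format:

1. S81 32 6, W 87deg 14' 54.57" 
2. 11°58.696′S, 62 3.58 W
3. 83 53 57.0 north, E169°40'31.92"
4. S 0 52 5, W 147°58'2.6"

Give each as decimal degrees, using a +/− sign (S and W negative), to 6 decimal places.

1. -81.535000, -87.248492
2. -11.978267, -62.059667
3. 83.899167, 169.675533
4. -0.868056, -147.967389

Point 1:
  φ: 81 + 32/60 + 6/3600 = 81.5350000
  S → negative
  Lon: 14′ + 54.57″ = 14.90950′; 87 + 14.90950/60 = 87.2484917
  hemisphere W, so the sign is −
Point 2:
  Lat: 58.696′ = 0.978267°; total 11.9782667
  hemisphere S, so the sign is −
  λ: 3.58′ = 0.059667°; total 62.0596667
  hemisphere W, so the sign is −
Point 3:
  Latitude: 53′ + 57″ = 53.95000′; 83 + 53.95000/60 = 83.8991667
  N ⇒ keep positive
  Longitude: 169° + 40/60 + 31.92/3600 = 169 + 0.666667 + 0.008867 = 169.6755333
  E → positive
Point 4:
  φ: 0 + 52/60 + 5/3600 = 0.8680556
  S → negative
  λ: 147 + 58/60 + 2.6/3600 = 147.9673889
  W ⇒ negate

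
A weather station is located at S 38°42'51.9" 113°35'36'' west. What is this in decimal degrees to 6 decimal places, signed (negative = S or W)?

-38.714417, -113.593333

φ: 42′ + 51.9″ = 42.86500′; 38 + 42.86500/60 = 38.7144167
hemisphere S, so the sign is −
λ: 113 + 35/60 + 36/3600 = 113.5933333
W → negative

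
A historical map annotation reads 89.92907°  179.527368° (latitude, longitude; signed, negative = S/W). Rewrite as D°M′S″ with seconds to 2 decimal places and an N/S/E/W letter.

Lat: 0.929070° → 55.74420′; 0.74420 × 60 = 44.6520″
Longitude: whole degrees 179; 31.64208′ → 31′ and 38.5248″

89°55′44.65″ N, 179°31′38.52″ E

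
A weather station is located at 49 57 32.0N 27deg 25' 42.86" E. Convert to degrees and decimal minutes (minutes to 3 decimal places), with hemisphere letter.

49° 57.533′ N, 27° 25.714′ E

φ: 57 + 32/60 = 57.53333′
Lon: seconds/60 = 0.71433; minutes = 25 + 0.71433 = 25.71433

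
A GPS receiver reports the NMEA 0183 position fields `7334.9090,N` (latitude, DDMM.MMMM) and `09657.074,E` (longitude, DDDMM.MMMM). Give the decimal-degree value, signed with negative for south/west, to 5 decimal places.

73.58182, 96.95123

Lat: split at 2 digits → 73° and 34.909′; 73 + 34.909/60 = 73.581817
N ⇒ keep positive
Lon: degrees = first 3 digits = 96, minutes = 57.074; 96 + 57.074/60 = 96.951233
E → positive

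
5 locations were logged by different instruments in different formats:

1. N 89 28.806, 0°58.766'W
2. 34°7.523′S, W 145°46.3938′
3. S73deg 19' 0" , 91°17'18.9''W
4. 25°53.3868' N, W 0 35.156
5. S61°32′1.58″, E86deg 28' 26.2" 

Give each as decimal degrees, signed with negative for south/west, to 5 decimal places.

1. 89.48010, -0.97943
2. -34.12538, -145.77323
3. -73.31667, -91.28858
4. 25.88978, -0.58593
5. -61.53377, 86.47394

Point 1:
  Latitude: 89 + 28.806/60 = 89.480100
  N ⇒ keep positive
  λ: 58.766′ = 0.979433°; total 0.979433
  W ⇒ negate
Point 2:
  φ: 34 + 7.523/60 = 34.125383
  hemisphere S, so the sign is −
  λ: 145 + 46.3938/60 = 145.773230
  W → negative
Point 3:
  Latitude: 73 + 19/60 + 0/3600 = 73.316667
  S ⇒ negate
  Longitude: 91 + 17/60 + 18.9/3600 = 91.288583
  hemisphere W, so the sign is −
Point 4:
  φ: 53.3868′ = 0.889780°; total 25.889780
  N ⇒ keep positive
  Longitude: 35.156′ = 0.585933°; total 0.585933
  hemisphere W, so the sign is −
Point 5:
  φ: 61° + 32/60 + 1.58/3600 = 61 + 0.533333 + 0.000439 = 61.533772
  hemisphere S, so the sign is −
  Lon: 28′ + 26.2″ = 28.43667′; 86 + 28.43667/60 = 86.473944
  E ⇒ keep positive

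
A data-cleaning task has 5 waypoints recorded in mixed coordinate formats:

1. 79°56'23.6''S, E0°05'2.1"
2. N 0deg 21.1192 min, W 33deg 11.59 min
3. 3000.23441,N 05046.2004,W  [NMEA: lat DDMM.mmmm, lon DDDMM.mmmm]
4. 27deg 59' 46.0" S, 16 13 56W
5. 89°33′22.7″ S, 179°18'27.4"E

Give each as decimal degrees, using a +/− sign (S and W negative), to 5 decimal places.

1. -79.93989, 0.08392
2. 0.35199, -33.19317
3. 30.00391, -50.77001
4. -27.99611, -16.23222
5. -89.55631, 179.30761

Point 1:
  Lat: 56′ + 23.6″ = 56.39333′; 79 + 56.39333/60 = 79.939889
  S → negative
  Longitude: 5′ + 2.1″ = 5.03500′; 0 + 5.03500/60 = 0.083917
  E → positive
Point 2:
  Latitude: 0 + 21.1192/60 = 0.351987
  N ⇒ keep positive
  λ: 11.59′ = 0.193167°; total 33.193167
  W → negative
Point 3:
  φ: split at 2 digits → 30° and 0.23441′; 30 + 0.23441/60 = 30.003907
  N → positive
  Lon: split at 3 digits → 050° and 46.2004′; 50 + 46.2004/60 = 50.770007
  W ⇒ negate
Point 4:
  Lat: 59′ + 46″ = 59.76667′; 27 + 59.76667/60 = 27.996111
  hemisphere S, so the sign is −
  λ: 16° + 13/60 + 56/3600 = 16 + 0.216667 + 0.015556 = 16.232222
  W → negative
Point 5:
  Latitude: 89 + 33/60 + 22.7/3600 = 89.556306
  S → negative
  Lon: 18′ + 27.4″ = 18.45667′; 179 + 18.45667/60 = 179.307611
  E → positive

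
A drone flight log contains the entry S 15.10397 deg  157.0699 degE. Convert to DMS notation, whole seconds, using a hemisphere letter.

15°06′14″ S, 157°04′12″ E

Latitude: whole degrees 15; 6.23820′ → 6′ and 14.29″
Lon: whole degrees 157; 4.19400′ → 4′ and 11.64″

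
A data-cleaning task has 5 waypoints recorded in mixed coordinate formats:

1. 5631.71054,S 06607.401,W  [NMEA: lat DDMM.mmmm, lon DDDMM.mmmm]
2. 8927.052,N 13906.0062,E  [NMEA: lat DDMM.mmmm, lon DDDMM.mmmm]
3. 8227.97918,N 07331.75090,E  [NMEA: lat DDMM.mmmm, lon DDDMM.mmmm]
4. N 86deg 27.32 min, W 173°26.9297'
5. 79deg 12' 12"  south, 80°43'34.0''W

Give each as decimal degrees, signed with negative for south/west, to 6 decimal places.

1. -56.528509, -66.123350
2. 89.450867, 139.100103
3. 82.466320, 73.529182
4. 86.455333, -173.448828
5. -79.203333, -80.726111

Point 1:
  φ: degrees = first 2 digits = 56, minutes = 31.71054; 56 + 31.71054/60 = 56.5285090
  hemisphere S, so the sign is −
  Lon: split at 3 digits → 066° and 7.401′; 66 + 7.401/60 = 66.1233500
  W ⇒ negate
Point 2:
  Lat: degrees = first 2 digits = 89, minutes = 27.052; 89 + 27.052/60 = 89.4508667
  N → positive
  Longitude: split at 3 digits → 139° and 6.0062′; 139 + 6.0062/60 = 139.1001033
  E → positive
Point 3:
  Latitude: split at 2 digits → 82° and 27.97918′; 82 + 27.97918/60 = 82.4663197
  N ⇒ keep positive
  λ: degrees = first 3 digits = 73, minutes = 31.7509; 73 + 31.7509/60 = 73.5291817
  E ⇒ keep positive
Point 4:
  φ: 27.32′ = 0.455333°; total 86.4553333
  N → positive
  λ: 173 + 26.9297/60 = 173.4488283
  W ⇒ negate
Point 5:
  φ: 12′ + 12″ = 12.20000′; 79 + 12.20000/60 = 79.2033333
  hemisphere S, so the sign is −
  λ: 43′ + 34″ = 43.56667′; 80 + 43.56667/60 = 80.7261111
  hemisphere W, so the sign is −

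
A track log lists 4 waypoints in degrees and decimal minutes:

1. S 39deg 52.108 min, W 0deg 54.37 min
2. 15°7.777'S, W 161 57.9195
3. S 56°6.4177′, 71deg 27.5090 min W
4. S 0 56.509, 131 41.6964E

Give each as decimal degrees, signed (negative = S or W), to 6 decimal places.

1. -39.868467, -0.906167
2. -15.129617, -161.965325
3. -56.106962, -71.458483
4. -0.941817, 131.694940

Point 1:
  φ: 39 + 52.108/60 = 39.8684667
  S → negative
  λ: 54.37′ = 0.906167°; total 0.9061667
  W ⇒ negate
Point 2:
  Latitude: 15 + 7.777/60 = 15.1296167
  S → negative
  Longitude: 161 + 57.9195/60 = 161.9653250
  W → negative
Point 3:
  φ: 56 + 6.4177/60 = 56.1069617
  S ⇒ negate
  Lon: 27.509′ = 0.458483°; total 71.4584833
  W → negative
Point 4:
  Lat: 0 + 56.509/60 = 0.9418167
  hemisphere S, so the sign is −
  Lon: 131 + 41.6964/60 = 131.6949400
  E → positive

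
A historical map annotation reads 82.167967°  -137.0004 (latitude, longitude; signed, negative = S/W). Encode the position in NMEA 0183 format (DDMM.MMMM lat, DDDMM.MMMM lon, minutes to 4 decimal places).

Lat: 82° + 0.167967 × 60 = 82° 10.078020′
Longitude is negative → W; |value| = 137.000400
Lon: 137° + 0.000400 × 60 = 137° 0.024000′

8210.0780,N / 13700.0240,W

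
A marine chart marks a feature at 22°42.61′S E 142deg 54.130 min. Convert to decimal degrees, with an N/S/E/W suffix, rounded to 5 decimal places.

22.71017° S, 142.90217° E

Latitude: 22 + 42.61/60 = 22.710167
λ: 142 + 54.13/60 = 142.902167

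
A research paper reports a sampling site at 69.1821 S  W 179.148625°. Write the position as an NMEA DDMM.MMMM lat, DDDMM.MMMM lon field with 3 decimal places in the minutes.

6910.926,S / 17908.918,W

φ: fractional part 0.182100 → 10.92600 minutes
Lon: 179° + 0.148625 × 60 = 179° 8.91750′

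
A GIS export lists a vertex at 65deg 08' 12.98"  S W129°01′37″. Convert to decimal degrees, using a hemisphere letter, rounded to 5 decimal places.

Latitude: 8′ + 12.98″ = 8.21633′; 65 + 8.21633/60 = 65.136939
λ: 129° + 1/60 + 37/3600 = 129 + 0.016667 + 0.010278 = 129.026944

65.13694° S, 129.02694° W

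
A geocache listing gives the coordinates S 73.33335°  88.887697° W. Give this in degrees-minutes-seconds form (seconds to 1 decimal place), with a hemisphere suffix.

φ: 0.333350 × 60 = 20.00100′ → 20′, remainder × 60 = 0.060″
Lon: 0.887697 × 60 = 53.26182′ → 53′, remainder × 60 = 15.709″

73°20′0.1″ S, 88°53′15.7″ W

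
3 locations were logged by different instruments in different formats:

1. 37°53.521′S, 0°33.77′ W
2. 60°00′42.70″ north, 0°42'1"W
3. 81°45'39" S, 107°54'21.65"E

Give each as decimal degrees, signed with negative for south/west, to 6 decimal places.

1. -37.892017, -0.562833
2. 60.011861, -0.700278
3. -81.760833, 107.906014

Point 1:
  Latitude: 37 + 53.521/60 = 37.8920167
  hemisphere S, so the sign is −
  Longitude: 0 + 33.77/60 = 0.5628333
  hemisphere W, so the sign is −
Point 2:
  Lat: 60 + 0/60 + 42.7/3600 = 60.0118611
  N ⇒ keep positive
  Lon: 0 + 42/60 + 1/3600 = 0.7002778
  W ⇒ negate
Point 3:
  Latitude: 81 + 45/60 + 39/3600 = 81.7608333
  hemisphere S, so the sign is −
  Lon: 107 + 54/60 + 21.65/3600 = 107.9060139
  E ⇒ keep positive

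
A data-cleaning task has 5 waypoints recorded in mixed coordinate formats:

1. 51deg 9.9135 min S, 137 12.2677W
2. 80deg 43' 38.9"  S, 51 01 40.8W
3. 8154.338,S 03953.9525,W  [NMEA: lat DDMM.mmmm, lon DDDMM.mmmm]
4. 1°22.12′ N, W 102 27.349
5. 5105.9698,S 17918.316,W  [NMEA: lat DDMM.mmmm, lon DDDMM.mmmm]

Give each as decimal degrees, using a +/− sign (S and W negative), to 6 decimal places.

Point 1:
  φ: 51 + 9.9135/60 = 51.1652250
  hemisphere S, so the sign is −
  λ: 12.2677′ = 0.204462°; total 137.2044617
  W → negative
Point 2:
  φ: 80° + 43/60 + 38.9/3600 = 80 + 0.716667 + 0.010806 = 80.7274722
  S → negative
  Longitude: 51 + 1/60 + 40.8/3600 = 51.0280000
  hemisphere W, so the sign is −
Point 3:
  Lat: split at 2 digits → 81° and 54.338′; 81 + 54.338/60 = 81.9056333
  S ⇒ negate
  Longitude: degrees = first 3 digits = 39, minutes = 53.9525; 39 + 53.9525/60 = 39.8992083
  W ⇒ negate
Point 4:
  Latitude: 22.12′ = 0.368667°; total 1.3686667
  N → positive
  Lon: 27.349′ = 0.455817°; total 102.4558167
  W → negative
Point 5:
  Lat: split at 2 digits → 51° and 5.9698′; 51 + 5.9698/60 = 51.0994967
  S ⇒ negate
  Lon: degrees = first 3 digits = 179, minutes = 18.316; 179 + 18.316/60 = 179.3052667
  hemisphere W, so the sign is −

1. -51.165225, -137.204462
2. -80.727472, -51.028000
3. -81.905633, -39.899208
4. 1.368667, -102.455817
5. -51.099497, -179.305267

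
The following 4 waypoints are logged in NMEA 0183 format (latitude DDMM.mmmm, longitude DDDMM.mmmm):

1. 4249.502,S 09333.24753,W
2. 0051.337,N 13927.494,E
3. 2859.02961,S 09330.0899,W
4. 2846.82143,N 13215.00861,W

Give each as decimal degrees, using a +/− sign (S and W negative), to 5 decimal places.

1. -42.82503, -93.55413
2. 0.85562, 139.45823
3. -28.98383, -93.50150
4. 28.78036, -132.25014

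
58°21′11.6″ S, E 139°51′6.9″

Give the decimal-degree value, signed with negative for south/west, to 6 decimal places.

Lat: 21′ + 11.6″ = 21.19333′; 58 + 21.19333/60 = 58.3532222
hemisphere S, so the sign is −
Lon: 51′ + 6.9″ = 51.11500′; 139 + 51.11500/60 = 139.8519167
E → positive

-58.353222, 139.851917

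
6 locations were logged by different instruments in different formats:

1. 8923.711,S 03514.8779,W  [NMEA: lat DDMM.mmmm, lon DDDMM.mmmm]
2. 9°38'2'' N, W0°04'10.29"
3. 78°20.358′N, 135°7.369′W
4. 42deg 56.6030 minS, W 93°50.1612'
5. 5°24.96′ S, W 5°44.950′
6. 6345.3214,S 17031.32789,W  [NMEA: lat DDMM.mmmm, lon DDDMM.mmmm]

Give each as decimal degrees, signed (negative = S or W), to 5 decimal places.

1. -89.39518, -35.24797
2. 9.63389, -0.06953
3. 78.33930, -135.12282
4. -42.94338, -93.83602
5. -5.41600, -5.74917
6. -63.75536, -170.52213

Point 1:
  Lat: degrees = first 2 digits = 89, minutes = 23.711; 89 + 23.711/60 = 89.395183
  S ⇒ negate
  λ: degrees = first 3 digits = 35, minutes = 14.8779; 35 + 14.8779/60 = 35.247965
  hemisphere W, so the sign is −
Point 2:
  Lat: 38′ + 2″ = 38.03333′; 9 + 38.03333/60 = 9.633889
  N ⇒ keep positive
  Longitude: 0° + 4/60 + 10.29/3600 = 0 + 0.066667 + 0.002858 = 0.069525
  W ⇒ negate
Point 3:
  Latitude: 78 + 20.358/60 = 78.339300
  N ⇒ keep positive
  λ: 135 + 7.369/60 = 135.122817
  hemisphere W, so the sign is −
Point 4:
  Lat: 42 + 56.603/60 = 42.943383
  hemisphere S, so the sign is −
  Longitude: 93 + 50.1612/60 = 93.836020
  hemisphere W, so the sign is −
Point 5:
  Latitude: 5 + 24.96/60 = 5.416000
  hemisphere S, so the sign is −
  Lon: 5 + 44.95/60 = 5.749167
  hemisphere W, so the sign is −
Point 6:
  Latitude: split at 2 digits → 63° and 45.3214′; 63 + 45.3214/60 = 63.755357
  S ⇒ negate
  Longitude: degrees = first 3 digits = 170, minutes = 31.32789; 170 + 31.32789/60 = 170.522132
  W → negative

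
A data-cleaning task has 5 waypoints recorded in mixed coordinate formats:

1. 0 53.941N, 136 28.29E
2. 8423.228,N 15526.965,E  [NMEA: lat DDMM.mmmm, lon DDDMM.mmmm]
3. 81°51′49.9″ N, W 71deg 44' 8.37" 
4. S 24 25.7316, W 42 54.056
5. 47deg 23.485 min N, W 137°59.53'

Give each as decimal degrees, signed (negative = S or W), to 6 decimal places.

Point 1:
  Latitude: 0 + 53.941/60 = 0.8990167
  N → positive
  λ: 136 + 28.29/60 = 136.4715000
  E ⇒ keep positive
Point 2:
  φ: degrees = first 2 digits = 84, minutes = 23.228; 84 + 23.228/60 = 84.3871333
  N ⇒ keep positive
  Lon: degrees = first 3 digits = 155, minutes = 26.965; 155 + 26.965/60 = 155.4494167
  E ⇒ keep positive
Point 3:
  Lat: 51′ + 49.9″ = 51.83167′; 81 + 51.83167/60 = 81.8638611
  N ⇒ keep positive
  Lon: 71 + 44/60 + 8.37/3600 = 71.7356583
  W ⇒ negate
Point 4:
  Latitude: 25.7316′ = 0.428860°; total 24.4288600
  hemisphere S, so the sign is −
  Longitude: 42 + 54.056/60 = 42.9009333
  hemisphere W, so the sign is −
Point 5:
  Latitude: 47 + 23.485/60 = 47.3914167
  N ⇒ keep positive
  λ: 137 + 59.53/60 = 137.9921667
  W → negative

1. 0.899017, 136.471500
2. 84.387133, 155.449417
3. 81.863861, -71.735658
4. -24.428860, -42.900933
5. 47.391417, -137.992167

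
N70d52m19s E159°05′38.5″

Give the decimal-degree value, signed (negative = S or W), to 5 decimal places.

70.87194, 159.09403

Latitude: 52′ + 19″ = 52.31667′; 70 + 52.31667/60 = 70.871944
N → positive
Lon: 159 + 5/60 + 38.5/3600 = 159.094028
E ⇒ keep positive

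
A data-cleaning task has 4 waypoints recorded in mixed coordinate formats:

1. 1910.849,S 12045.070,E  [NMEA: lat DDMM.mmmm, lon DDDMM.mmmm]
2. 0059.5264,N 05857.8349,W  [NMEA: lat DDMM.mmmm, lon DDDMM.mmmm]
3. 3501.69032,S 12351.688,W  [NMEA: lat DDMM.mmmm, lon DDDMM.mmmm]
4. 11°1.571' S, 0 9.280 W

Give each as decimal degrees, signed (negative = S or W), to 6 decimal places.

Point 1:
  Latitude: degrees = first 2 digits = 19, minutes = 10.849; 19 + 10.849/60 = 19.1808167
  S ⇒ negate
  λ: degrees = first 3 digits = 120, minutes = 45.07; 120 + 45.07/60 = 120.7511667
  E ⇒ keep positive
Point 2:
  Latitude: degrees = first 2 digits = 0, minutes = 59.5264; 0 + 59.5264/60 = 0.9921067
  N → positive
  Lon: degrees = first 3 digits = 58, minutes = 57.8349; 58 + 57.8349/60 = 58.9639150
  hemisphere W, so the sign is −
Point 3:
  Latitude: split at 2 digits → 35° and 1.69032′; 35 + 1.69032/60 = 35.0281720
  S → negative
  Longitude: degrees = first 3 digits = 123, minutes = 51.688; 123 + 51.688/60 = 123.8614667
  W → negative
Point 4:
  φ: 11 + 1.571/60 = 11.0261833
  S ⇒ negate
  Longitude: 0 + 9.28/60 = 0.1546667
  W → negative

1. -19.180817, 120.751167
2. 0.992107, -58.963915
3. -35.028172, -123.861467
4. -11.026183, -0.154667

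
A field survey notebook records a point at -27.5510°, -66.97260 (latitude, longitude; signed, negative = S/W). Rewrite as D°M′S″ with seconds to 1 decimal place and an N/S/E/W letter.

27°33′3.6″ S, 66°58′21.4″ W

Latitude is negative → S; |value| = 27.551000
φ: 0.551000° → 33.06000′; 0.06000 × 60 = 3.600″
Longitude is negative → W; |value| = 66.972600
Longitude: 0.972600° → 58.35600′; 0.35600 × 60 = 21.360″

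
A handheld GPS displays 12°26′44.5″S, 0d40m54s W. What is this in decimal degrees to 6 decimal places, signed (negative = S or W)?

-12.445694, -0.681667

Lat: 26′ + 44.5″ = 26.74167′; 12 + 26.74167/60 = 12.4456944
S ⇒ negate
Longitude: 0 + 40/60 + 54/3600 = 0.6816667
hemisphere W, so the sign is −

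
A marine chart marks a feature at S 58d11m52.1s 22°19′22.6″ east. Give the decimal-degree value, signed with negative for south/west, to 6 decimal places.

Latitude: 11′ + 52.1″ = 11.86833′; 58 + 11.86833/60 = 58.1978056
hemisphere S, so the sign is −
Lon: 22° + 19/60 + 22.6/3600 = 22 + 0.316667 + 0.006278 = 22.3229444
E → positive

-58.197806, 22.322944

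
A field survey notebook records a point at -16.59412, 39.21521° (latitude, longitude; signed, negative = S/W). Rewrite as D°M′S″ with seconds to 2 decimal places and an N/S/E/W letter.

Latitude is negative → S; |value| = 16.594120
Lat: whole degrees 16; 35.64720′ → 35′ and 38.8320″
Lon: 0.215210 × 60 = 12.91260′ → 12′, remainder × 60 = 54.7560″

16°35′38.83″ S, 39°12′54.76″ E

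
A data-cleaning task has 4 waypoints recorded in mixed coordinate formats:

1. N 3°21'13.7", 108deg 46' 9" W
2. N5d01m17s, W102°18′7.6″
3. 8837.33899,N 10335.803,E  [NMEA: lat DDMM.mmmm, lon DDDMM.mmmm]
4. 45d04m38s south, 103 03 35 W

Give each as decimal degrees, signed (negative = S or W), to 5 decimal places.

1. 3.35381, -108.76917
2. 5.02139, -102.30211
3. 88.62232, 103.59672
4. -45.07722, -103.05972

Point 1:
  φ: 3 + 21/60 + 13.7/3600 = 3.353806
  N ⇒ keep positive
  Lon: 108 + 46/60 + 9/3600 = 108.769167
  hemisphere W, so the sign is −
Point 2:
  Lat: 5 + 1/60 + 17/3600 = 5.021389
  N ⇒ keep positive
  Longitude: 18′ + 7.6″ = 18.12667′; 102 + 18.12667/60 = 102.302111
  W → negative
Point 3:
  Latitude: degrees = first 2 digits = 88, minutes = 37.33899; 88 + 37.33899/60 = 88.622317
  N ⇒ keep positive
  Lon: degrees = first 3 digits = 103, minutes = 35.803; 103 + 35.803/60 = 103.596717
  E ⇒ keep positive
Point 4:
  Lat: 4′ + 38″ = 4.63333′; 45 + 4.63333/60 = 45.077222
  S ⇒ negate
  Longitude: 3′ + 35″ = 3.58333′; 103 + 3.58333/60 = 103.059722
  W ⇒ negate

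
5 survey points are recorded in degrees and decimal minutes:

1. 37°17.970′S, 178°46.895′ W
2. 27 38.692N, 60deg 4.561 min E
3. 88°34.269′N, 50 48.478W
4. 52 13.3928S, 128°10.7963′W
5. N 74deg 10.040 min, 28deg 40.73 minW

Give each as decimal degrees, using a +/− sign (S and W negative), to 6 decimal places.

1. -37.299500, -178.781583
2. 27.644867, 60.076017
3. 88.571150, -50.807967
4. -52.223213, -128.179938
5. 74.167333, -28.678833

Point 1:
  Latitude: 17.97′ = 0.299500°; total 37.2995000
  S → negative
  Lon: 46.895′ = 0.781583°; total 178.7815833
  W → negative
Point 2:
  Lat: 27 + 38.692/60 = 27.6448667
  N → positive
  λ: 4.561′ = 0.076017°; total 60.0760167
  E → positive
Point 3:
  Lat: 88 + 34.269/60 = 88.5711500
  N ⇒ keep positive
  λ: 50 + 48.478/60 = 50.8079667
  hemisphere W, so the sign is −
Point 4:
  Latitude: 13.3928′ = 0.223213°; total 52.2232133
  S → negative
  Longitude: 128 + 10.7963/60 = 128.1799383
  W ⇒ negate
Point 5:
  Latitude: 10.04′ = 0.167333°; total 74.1673333
  N ⇒ keep positive
  Lon: 40.73′ = 0.678833°; total 28.6788333
  W → negative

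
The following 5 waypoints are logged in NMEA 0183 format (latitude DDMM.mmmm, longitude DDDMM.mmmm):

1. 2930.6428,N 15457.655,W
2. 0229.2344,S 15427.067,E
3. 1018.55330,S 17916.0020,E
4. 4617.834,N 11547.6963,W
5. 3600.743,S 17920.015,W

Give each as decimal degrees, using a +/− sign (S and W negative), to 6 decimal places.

1. 29.510713, -154.960917
2. -2.487240, 154.451117
3. -10.309222, 179.266700
4. 46.297233, -115.794938
5. -36.012383, -179.333583

Point 1:
  Latitude: split at 2 digits → 29° and 30.6428′; 29 + 30.6428/60 = 29.5107133
  N ⇒ keep positive
  Longitude: split at 3 digits → 154° and 57.655′; 154 + 57.655/60 = 154.9609167
  W ⇒ negate
Point 2:
  Latitude: degrees = first 2 digits = 2, minutes = 29.2344; 2 + 29.2344/60 = 2.4872400
  S → negative
  λ: split at 3 digits → 154° and 27.067′; 154 + 27.067/60 = 154.4511167
  E ⇒ keep positive
Point 3:
  Latitude: split at 2 digits → 10° and 18.5533′; 10 + 18.5533/60 = 10.3092217
  S → negative
  Lon: degrees = first 3 digits = 179, minutes = 16.002; 179 + 16.002/60 = 179.2667000
  E → positive
Point 4:
  φ: split at 2 digits → 46° and 17.834′; 46 + 17.834/60 = 46.2972333
  N → positive
  λ: degrees = first 3 digits = 115, minutes = 47.6963; 115 + 47.6963/60 = 115.7949383
  W ⇒ negate
Point 5:
  Lat: degrees = first 2 digits = 36, minutes = 0.743; 36 + 0.743/60 = 36.0123833
  S ⇒ negate
  Longitude: split at 3 digits → 179° and 20.015′; 179 + 20.015/60 = 179.3335833
  W ⇒ negate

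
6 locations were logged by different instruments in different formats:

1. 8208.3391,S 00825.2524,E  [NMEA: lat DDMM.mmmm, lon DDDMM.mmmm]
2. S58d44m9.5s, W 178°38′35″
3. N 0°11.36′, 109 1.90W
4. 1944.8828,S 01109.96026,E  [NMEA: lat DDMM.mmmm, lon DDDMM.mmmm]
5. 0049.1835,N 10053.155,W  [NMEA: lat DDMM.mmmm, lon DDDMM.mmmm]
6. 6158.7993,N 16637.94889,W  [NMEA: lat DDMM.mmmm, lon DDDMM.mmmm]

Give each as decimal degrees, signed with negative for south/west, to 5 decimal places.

1. -82.13899, 8.42087
2. -58.73597, -178.64306
3. 0.18933, -109.03167
4. -19.74805, 11.16600
5. 0.81973, -100.88592
6. 61.97999, -166.63248

Point 1:
  φ: degrees = first 2 digits = 82, minutes = 8.3391; 82 + 8.3391/60 = 82.138985
  S ⇒ negate
  Lon: split at 3 digits → 008° and 25.2524′; 8 + 25.2524/60 = 8.420873
  E ⇒ keep positive
Point 2:
  Latitude: 58° + 44/60 + 9.5/3600 = 58 + 0.733333 + 0.002639 = 58.735972
  S → negative
  Longitude: 38′ + 35″ = 38.58333′; 178 + 38.58333/60 = 178.643056
  W ⇒ negate
Point 3:
  Latitude: 11.36′ = 0.189333°; total 0.189333
  N ⇒ keep positive
  Lon: 1.9′ = 0.031667°; total 109.031667
  W ⇒ negate
Point 4:
  Lat: split at 2 digits → 19° and 44.8828′; 19 + 44.8828/60 = 19.748047
  S ⇒ negate
  Longitude: degrees = first 3 digits = 11, minutes = 9.96026; 11 + 9.96026/60 = 11.166004
  E → positive
Point 5:
  Latitude: split at 2 digits → 00° and 49.1835′; 0 + 49.1835/60 = 0.819725
  N → positive
  Longitude: split at 3 digits → 100° and 53.155′; 100 + 53.155/60 = 100.885917
  W ⇒ negate
Point 6:
  Latitude: split at 2 digits → 61° and 58.7993′; 61 + 58.7993/60 = 61.979988
  N ⇒ keep positive
  Lon: split at 3 digits → 166° and 37.94889′; 166 + 37.94889/60 = 166.632482
  W ⇒ negate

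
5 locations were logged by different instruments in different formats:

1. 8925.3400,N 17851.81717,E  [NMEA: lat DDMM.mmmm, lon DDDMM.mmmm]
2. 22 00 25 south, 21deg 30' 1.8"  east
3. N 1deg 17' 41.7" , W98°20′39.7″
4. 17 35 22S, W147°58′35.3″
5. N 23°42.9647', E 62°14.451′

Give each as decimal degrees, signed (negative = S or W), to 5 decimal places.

Point 1:
  Latitude: degrees = first 2 digits = 89, minutes = 25.34; 89 + 25.34/60 = 89.422333
  N ⇒ keep positive
  Longitude: degrees = first 3 digits = 178, minutes = 51.81717; 178 + 51.81717/60 = 178.863620
  E → positive
Point 2:
  Lat: 22 + 0/60 + 25/3600 = 22.006944
  hemisphere S, so the sign is −
  Lon: 21 + 30/60 + 1.8/3600 = 21.500500
  E → positive
Point 3:
  Lat: 1° + 17/60 + 41.7/3600 = 1 + 0.283333 + 0.011583 = 1.294917
  N → positive
  Longitude: 98° + 20/60 + 39.7/3600 = 98 + 0.333333 + 0.011028 = 98.344361
  W ⇒ negate
Point 4:
  Lat: 17 + 35/60 + 22/3600 = 17.589444
  S ⇒ negate
  Longitude: 147° + 58/60 + 35.3/3600 = 147 + 0.966667 + 0.009806 = 147.976472
  W ⇒ negate
Point 5:
  Latitude: 23 + 42.9647/60 = 23.716078
  N → positive
  λ: 62 + 14.451/60 = 62.240850
  E → positive

1. 89.42233, 178.86362
2. -22.00694, 21.50050
3. 1.29492, -98.34436
4. -17.58944, -147.97647
5. 23.71608, 62.24085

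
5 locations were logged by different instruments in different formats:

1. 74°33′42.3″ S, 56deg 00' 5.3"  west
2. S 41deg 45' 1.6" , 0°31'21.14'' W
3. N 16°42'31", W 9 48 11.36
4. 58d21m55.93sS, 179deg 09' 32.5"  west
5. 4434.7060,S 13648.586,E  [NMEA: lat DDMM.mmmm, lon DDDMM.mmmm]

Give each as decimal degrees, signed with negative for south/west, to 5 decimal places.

Point 1:
  Lat: 74° + 33/60 + 42.3/3600 = 74 + 0.550000 + 0.011750 = 74.561750
  S ⇒ negate
  λ: 0′ + 5.3″ = 0.08833′; 56 + 0.08833/60 = 56.001472
  hemisphere W, so the sign is −
Point 2:
  Lat: 41 + 45/60 + 1.6/3600 = 41.750444
  hemisphere S, so the sign is −
  Longitude: 0 + 31/60 + 21.14/3600 = 0.522539
  W ⇒ negate
Point 3:
  Lat: 16° + 42/60 + 31/3600 = 16 + 0.700000 + 0.008611 = 16.708611
  N ⇒ keep positive
  Longitude: 48′ + 11.36″ = 48.18933′; 9 + 48.18933/60 = 9.803156
  W → negative
Point 4:
  Latitude: 58° + 21/60 + 55.93/3600 = 58 + 0.350000 + 0.015536 = 58.365536
  S ⇒ negate
  Longitude: 179 + 9/60 + 32.5/3600 = 179.159028
  W → negative
Point 5:
  φ: degrees = first 2 digits = 44, minutes = 34.706; 44 + 34.706/60 = 44.578433
  hemisphere S, so the sign is −
  λ: degrees = first 3 digits = 136, minutes = 48.586; 136 + 48.586/60 = 136.809767
  E → positive

1. -74.56175, -56.00147
2. -41.75044, -0.52254
3. 16.70861, -9.80316
4. -58.36554, -179.15903
5. -44.57843, 136.80977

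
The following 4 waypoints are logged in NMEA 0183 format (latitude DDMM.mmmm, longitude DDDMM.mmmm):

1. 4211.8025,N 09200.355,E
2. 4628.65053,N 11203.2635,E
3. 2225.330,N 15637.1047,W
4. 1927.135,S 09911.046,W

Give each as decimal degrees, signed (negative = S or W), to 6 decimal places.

1. 42.196708, 92.005917
2. 46.477509, 112.054392
3. 22.422167, -156.618412
4. -19.452250, -99.184100

Point 1:
  Latitude: degrees = first 2 digits = 42, minutes = 11.8025; 42 + 11.8025/60 = 42.1967083
  N ⇒ keep positive
  λ: degrees = first 3 digits = 92, minutes = 0.355; 92 + 0.355/60 = 92.0059167
  E ⇒ keep positive
Point 2:
  Latitude: degrees = first 2 digits = 46, minutes = 28.65053; 46 + 28.65053/60 = 46.4775088
  N → positive
  Longitude: degrees = first 3 digits = 112, minutes = 3.2635; 112 + 3.2635/60 = 112.0543917
  E → positive
Point 3:
  Lat: split at 2 digits → 22° and 25.33′; 22 + 25.33/60 = 22.4221667
  N ⇒ keep positive
  Lon: split at 3 digits → 156° and 37.1047′; 156 + 37.1047/60 = 156.6184117
  W ⇒ negate
Point 4:
  φ: degrees = first 2 digits = 19, minutes = 27.135; 19 + 27.135/60 = 19.4522500
  S ⇒ negate
  Longitude: split at 3 digits → 099° and 11.046′; 99 + 11.046/60 = 99.1841000
  W ⇒ negate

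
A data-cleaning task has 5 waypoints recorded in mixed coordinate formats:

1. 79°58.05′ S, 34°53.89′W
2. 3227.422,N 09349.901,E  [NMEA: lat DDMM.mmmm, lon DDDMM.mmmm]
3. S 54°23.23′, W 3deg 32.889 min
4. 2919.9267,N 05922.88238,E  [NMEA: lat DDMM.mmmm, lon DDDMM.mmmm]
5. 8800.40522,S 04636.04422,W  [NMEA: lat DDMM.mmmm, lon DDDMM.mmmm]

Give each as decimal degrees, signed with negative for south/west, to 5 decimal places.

1. -79.96750, -34.89817
2. 32.45703, 93.83168
3. -54.38717, -3.54815
4. 29.33211, 59.38137
5. -88.00675, -46.60074

Point 1:
  φ: 58.05′ = 0.967500°; total 79.967500
  S → negative
  Longitude: 34 + 53.89/60 = 34.898167
  W ⇒ negate
Point 2:
  Latitude: degrees = first 2 digits = 32, minutes = 27.422; 32 + 27.422/60 = 32.457033
  N → positive
  λ: degrees = first 3 digits = 93, minutes = 49.901; 93 + 49.901/60 = 93.831683
  E ⇒ keep positive
Point 3:
  φ: 54 + 23.23/60 = 54.387167
  hemisphere S, so the sign is −
  Longitude: 32.889′ = 0.548150°; total 3.548150
  W → negative
Point 4:
  φ: degrees = first 2 digits = 29, minutes = 19.9267; 29 + 19.9267/60 = 29.332112
  N ⇒ keep positive
  Longitude: degrees = first 3 digits = 59, minutes = 22.88238; 59 + 22.88238/60 = 59.381373
  E ⇒ keep positive
Point 5:
  Latitude: split at 2 digits → 88° and 0.40522′; 88 + 0.40522/60 = 88.006754
  hemisphere S, so the sign is −
  Lon: split at 3 digits → 046° and 36.04422′; 46 + 36.04422/60 = 46.600737
  hemisphere W, so the sign is −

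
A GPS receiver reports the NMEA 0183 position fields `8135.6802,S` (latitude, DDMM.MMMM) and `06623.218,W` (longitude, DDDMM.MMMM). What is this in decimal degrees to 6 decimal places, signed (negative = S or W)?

-81.594670, -66.386967

Lat: split at 2 digits → 81° and 35.6802′; 81 + 35.6802/60 = 81.5946700
S → negative
Longitude: degrees = first 3 digits = 66, minutes = 23.218; 66 + 23.218/60 = 66.3869667
W ⇒ negate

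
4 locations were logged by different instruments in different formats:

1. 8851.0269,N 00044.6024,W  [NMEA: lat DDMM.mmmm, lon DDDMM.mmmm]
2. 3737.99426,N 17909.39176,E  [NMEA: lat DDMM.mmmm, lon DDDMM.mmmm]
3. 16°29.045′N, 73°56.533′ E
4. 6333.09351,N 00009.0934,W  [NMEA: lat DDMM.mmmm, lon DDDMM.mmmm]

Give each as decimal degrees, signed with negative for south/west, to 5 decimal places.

1. 88.85045, -0.74337
2. 37.63324, 179.15653
3. 16.48408, 73.94222
4. 63.55156, -0.15156

Point 1:
  Lat: degrees = first 2 digits = 88, minutes = 51.0269; 88 + 51.0269/60 = 88.850448
  N ⇒ keep positive
  λ: split at 3 digits → 000° and 44.6024′; 0 + 44.6024/60 = 0.743373
  W → negative
Point 2:
  φ: split at 2 digits → 37° and 37.99426′; 37 + 37.99426/60 = 37.633238
  N ⇒ keep positive
  Longitude: degrees = first 3 digits = 179, minutes = 9.39176; 179 + 9.39176/60 = 179.156529
  E ⇒ keep positive
Point 3:
  φ: 16 + 29.045/60 = 16.484083
  N → positive
  Longitude: 73 + 56.533/60 = 73.942217
  E → positive
Point 4:
  Latitude: split at 2 digits → 63° and 33.09351′; 63 + 33.09351/60 = 63.551559
  N → positive
  λ: degrees = first 3 digits = 0, minutes = 9.0934; 0 + 9.0934/60 = 0.151557
  W ⇒ negate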